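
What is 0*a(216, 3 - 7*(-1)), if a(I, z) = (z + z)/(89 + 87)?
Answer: 0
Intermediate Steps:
a(I, z) = z/88 (a(I, z) = (2*z)/176 = (2*z)*(1/176) = z/88)
0*a(216, 3 - 7*(-1)) = 0*((3 - 7*(-1))/88) = 0*((3 + 7)/88) = 0*((1/88)*10) = 0*(5/44) = 0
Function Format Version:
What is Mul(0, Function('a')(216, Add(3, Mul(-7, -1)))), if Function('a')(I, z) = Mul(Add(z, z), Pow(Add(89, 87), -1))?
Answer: 0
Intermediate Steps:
Function('a')(I, z) = Mul(Rational(1, 88), z) (Function('a')(I, z) = Mul(Mul(2, z), Pow(176, -1)) = Mul(Mul(2, z), Rational(1, 176)) = Mul(Rational(1, 88), z))
Mul(0, Function('a')(216, Add(3, Mul(-7, -1)))) = Mul(0, Mul(Rational(1, 88), Add(3, Mul(-7, -1)))) = Mul(0, Mul(Rational(1, 88), Add(3, 7))) = Mul(0, Mul(Rational(1, 88), 10)) = Mul(0, Rational(5, 44)) = 0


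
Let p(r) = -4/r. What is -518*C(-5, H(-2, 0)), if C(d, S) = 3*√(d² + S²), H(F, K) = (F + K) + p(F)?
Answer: -7770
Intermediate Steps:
H(F, K) = F + K - 4/F (H(F, K) = (F + K) - 4/F = F + K - 4/F)
C(d, S) = 3*√(S² + d²)
-518*C(-5, H(-2, 0)) = -1554*√((-2 + 0 - 4/(-2))² + (-5)²) = -1554*√((-2 + 0 - 4*(-½))² + 25) = -1554*√((-2 + 0 + 2)² + 25) = -1554*√(0² + 25) = -1554*√(0 + 25) = -1554*√25 = -1554*5 = -518*15 = -7770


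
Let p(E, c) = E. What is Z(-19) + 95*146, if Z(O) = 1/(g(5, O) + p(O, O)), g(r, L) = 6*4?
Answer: 69351/5 ≈ 13870.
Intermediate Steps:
g(r, L) = 24
Z(O) = 1/(24 + O)
Z(-19) + 95*146 = 1/(24 - 19) + 95*146 = 1/5 + 13870 = ⅕ + 13870 = 69351/5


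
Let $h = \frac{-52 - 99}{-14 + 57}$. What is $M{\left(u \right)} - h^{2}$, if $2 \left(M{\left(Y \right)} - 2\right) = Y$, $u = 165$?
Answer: $\frac{266879}{3698} \approx 72.168$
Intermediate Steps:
$h = - \frac{151}{43} \approx -3.5116$
$M{\left(Y \right)} = 2 + \frac{Y}{2}$
$M{\left(u \right)} - h^{2} = \left(2 + \frac{1}{2} \cdot 165\right) - \left(- \frac{151}{43}\right)^{2} = \left(2 + \frac{165}{2}\right) - \frac{22801}{1849} = \frac{169}{2} - \frac{22801}{1849} = \frac{266879}{3698}$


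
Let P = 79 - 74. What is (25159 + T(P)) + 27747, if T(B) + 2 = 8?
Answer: 52912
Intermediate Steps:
P = 5
T(B) = 6 (T(B) = -2 + 8 = 6)
(25159 + T(P)) + 27747 = (25159 + 6) + 27747 = 25165 + 27747 = 52912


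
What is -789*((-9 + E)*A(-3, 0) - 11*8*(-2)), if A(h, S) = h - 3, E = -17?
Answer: -261948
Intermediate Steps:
A(h, S) = -3 + h
-789*((-9 + E)*A(-3, 0) - 11*8*(-2)) = -789*((-9 - 17)*(-3 - 3) - 11*8*(-2)) = -789*(-26*(-6) - 88*(-2)) = -789*(156 + 176) = -789*332 = -261948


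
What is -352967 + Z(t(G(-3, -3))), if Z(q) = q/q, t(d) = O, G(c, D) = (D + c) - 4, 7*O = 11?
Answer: -352966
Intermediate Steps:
O = 11/7 (O = (1/7)*11 = 11/7 ≈ 1.5714)
G(c, D) = -4 + D + c
t(d) = 11/7
Z(q) = 1
-352967 + Z(t(G(-3, -3))) = -352967 + 1 = -352966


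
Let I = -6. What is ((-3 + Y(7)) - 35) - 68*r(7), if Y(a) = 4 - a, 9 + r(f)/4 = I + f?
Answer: 2135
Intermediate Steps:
r(f) = -60 + 4*f (r(f) = -36 + 4*(-6 + f) = -36 + (-24 + 4*f) = -60 + 4*f)
((-3 + Y(7)) - 35) - 68*r(7) = ((-3 + (4 - 1*7)) - 35) - 68*(-60 + 4*7) = ((-3 + (4 - 7)) - 35) - 68*(-60 + 28) = ((-3 - 3) - 35) - 68*(-32) = (-6 - 35) + 2176 = -41 + 2176 = 2135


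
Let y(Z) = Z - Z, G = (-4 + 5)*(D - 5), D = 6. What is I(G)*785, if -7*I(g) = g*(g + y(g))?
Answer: -785/7 ≈ -112.14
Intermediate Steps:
G = 1 (G = (-4 + 5)*(6 - 5) = 1*1 = 1)
y(Z) = 0
I(g) = -g²/7 (I(g) = -g*(g + 0)/7 = -g*g/7 = -g²/7)
I(G)*785 = -⅐*1²*785 = -⅐*1*785 = -⅐*785 = -785/7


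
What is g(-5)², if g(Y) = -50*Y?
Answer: 62500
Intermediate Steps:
g(-5)² = (-50*(-5))² = 250² = 62500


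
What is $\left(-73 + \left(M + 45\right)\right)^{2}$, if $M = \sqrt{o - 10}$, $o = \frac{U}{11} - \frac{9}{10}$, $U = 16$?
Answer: $\frac{\left(3080 - i \sqrt{114290}\right)^{2}}{12100} \approx 774.55 - 172.11 i$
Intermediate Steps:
$o = \frac{61}{110}$ ($o = \frac{16}{11} - \frac{9}{10} = \frac{61}{110} \approx 0.55455$)
$M = \frac{i \sqrt{114290}}{110}$ ($M = \sqrt{\frac{61}{110} - 10} = \sqrt{- \frac{1039}{110}} = \frac{i \sqrt{114290}}{110} \approx 3.0733 i$)
$\left(-73 + \left(M + 45\right)\right)^{2} = \left(-73 + \left(\frac{i \sqrt{114290}}{110} + 45\right)\right)^{2} = \left(-73 + \left(45 + \frac{i \sqrt{114290}}{110}\right)\right)^{2} = \left(-28 + \frac{i \sqrt{114290}}{110}\right)^{2}$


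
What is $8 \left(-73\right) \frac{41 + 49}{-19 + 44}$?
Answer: $- \frac{10512}{5} \approx -2102.4$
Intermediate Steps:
$8 \left(-73\right) \frac{41 + 49}{-19 + 44} = - 584 \cdot \frac{90}{25} = - 584 \cdot 90 \cdot \frac{1}{25} = \left(-584\right) \frac{18}{5} = - \frac{10512}{5}$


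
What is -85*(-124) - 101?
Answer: 10439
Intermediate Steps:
-85*(-124) - 101 = 10540 - 101 = 10439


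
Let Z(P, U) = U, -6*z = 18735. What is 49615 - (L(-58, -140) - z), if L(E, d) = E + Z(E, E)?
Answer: 93217/2 ≈ 46609.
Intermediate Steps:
z = -6245/2 (z = -⅙*18735 = -6245/2 ≈ -3122.5)
L(E, d) = 2*E (L(E, d) = E + E = 2*E)
49615 - (L(-58, -140) - z) = 49615 - (2*(-58) - 1*(-6245/2)) = 49615 - (-116 + 6245/2) = 49615 - 1*6013/2 = 49615 - 6013/2 = 93217/2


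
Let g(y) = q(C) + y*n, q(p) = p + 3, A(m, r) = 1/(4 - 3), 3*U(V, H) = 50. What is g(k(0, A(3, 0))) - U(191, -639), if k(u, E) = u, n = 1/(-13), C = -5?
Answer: -56/3 ≈ -18.667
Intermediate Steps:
U(V, H) = 50/3 (U(V, H) = (⅓)*50 = 50/3)
A(m, r) = 1 (A(m, r) = 1/1 = 1)
n = -1/13 ≈ -0.076923
q(p) = 3 + p
g(y) = -2 - y/13 (g(y) = (3 - 5) + y*(-1/13) = -2 - y/13)
g(k(0, A(3, 0))) - U(191, -639) = (-2 - 1/13*0) - 1*50/3 = (-2 + 0) - 50/3 = -2 - 50/3 = -56/3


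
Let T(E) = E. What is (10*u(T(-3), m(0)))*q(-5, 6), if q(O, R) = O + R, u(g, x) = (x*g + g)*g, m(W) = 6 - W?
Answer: 630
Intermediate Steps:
u(g, x) = g*(g + g*x) (u(g, x) = (g*x + g)*g = (g + g*x)*g = g*(g + g*x))
(10*u(T(-3), m(0)))*q(-5, 6) = (10*((-3)**2*(1 + (6 - 1*0))))*(-5 + 6) = (10*(9*(1 + (6 + 0))))*1 = (10*(9*(1 + 6)))*1 = (10*(9*7))*1 = (10*63)*1 = 630*1 = 630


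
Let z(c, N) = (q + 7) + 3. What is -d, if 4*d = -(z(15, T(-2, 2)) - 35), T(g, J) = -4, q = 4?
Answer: -21/4 ≈ -5.2500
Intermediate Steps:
z(c, N) = 14 (z(c, N) = (4 + 7) + 3 = 11 + 3 = 14)
d = 21/4 (d = (-(14 - 35))/4 = (-1*(-21))/4 = (1/4)*21 = 21/4 ≈ 5.2500)
-d = -1*21/4 = -21/4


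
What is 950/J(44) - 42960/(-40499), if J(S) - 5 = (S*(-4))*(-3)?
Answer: 61371730/21585967 ≈ 2.8431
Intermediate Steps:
J(S) = 5 + 12*S (J(S) = 5 + (S*(-4))*(-3) = 5 - 4*S*(-3) = 5 + 12*S)
950/J(44) - 42960/(-40499) = 950/(5 + 12*44) - 42960/(-40499) = 950/(5 + 528) - 42960*(-1/40499) = 950/533 + 42960/40499 = 61371730/21585967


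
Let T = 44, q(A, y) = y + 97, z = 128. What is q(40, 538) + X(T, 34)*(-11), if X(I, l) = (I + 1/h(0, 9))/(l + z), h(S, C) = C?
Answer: 921463/1458 ≈ 632.00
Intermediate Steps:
q(A, y) = 97 + y
X(I, l) = (1/9 + I)/(128 + l) (X(I, l) = (I + 1/9)/(l + 128) = (I + 1/9)/(128 + l) = (1/9 + I)/(128 + l))
q(40, 538) + X(T, 34)*(-11) = (97 + 538) + ((1/9 + 44)/(128 + 34))*(-11) = 635 + ((397/9)/162)*(-11) = 635 + ((1/162)*(397/9))*(-11) = 635 + (397/1458)*(-11) = 635 - 4367/1458 = 921463/1458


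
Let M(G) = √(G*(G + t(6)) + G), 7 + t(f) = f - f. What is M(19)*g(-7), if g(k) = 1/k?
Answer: -√247/7 ≈ -2.2452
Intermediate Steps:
t(f) = -7 (t(f) = -7 + (f - f) = -7 + 0 = -7)
M(G) = √(G + G*(-7 + G)) (M(G) = √(G*(G - 7) + G) = √(G*(-7 + G) + G) = √(G + G*(-7 + G)))
M(19)*g(-7) = √(19*(-6 + 19))/(-7) = √(19*13)*(-⅐) = √247*(-⅐) = -√247/7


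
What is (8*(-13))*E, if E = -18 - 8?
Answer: 2704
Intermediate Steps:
E = -26
(8*(-13))*E = (8*(-13))*(-26) = -104*(-26) = 2704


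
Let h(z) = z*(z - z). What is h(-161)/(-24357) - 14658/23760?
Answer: -2443/3960 ≈ -0.61692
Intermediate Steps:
h(z) = 0 (h(z) = z*0 = 0)
h(-161)/(-24357) - 14658/23760 = 0/(-24357) - 14658/23760 = 0*(-1/24357) - 14658*1/23760 = 0 - 2443/3960 = -2443/3960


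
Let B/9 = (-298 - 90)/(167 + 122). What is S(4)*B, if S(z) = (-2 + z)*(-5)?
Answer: 34920/289 ≈ 120.83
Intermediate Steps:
B = -3492/289 (B = 9*((-298 - 90)/(167 + 122)) = 9*(-388/289) = -3492/289 ≈ -12.083)
S(z) = 10 - 5*z
S(4)*B = (10 - 5*4)*(-3492/289) = (10 - 20)*(-3492/289) = -10*(-3492/289) = 34920/289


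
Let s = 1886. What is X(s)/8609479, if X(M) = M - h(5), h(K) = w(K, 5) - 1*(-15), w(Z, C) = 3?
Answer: 1868/8609479 ≈ 0.00021697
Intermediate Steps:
h(K) = 18 (h(K) = 3 - 1*(-15) = 3 + 15 = 18)
X(M) = -18 + M (X(M) = M - 1*18 = M - 18 = -18 + M)
X(s)/8609479 = (-18 + 1886)/8609479 = 1868*(1/8609479) = 1868/8609479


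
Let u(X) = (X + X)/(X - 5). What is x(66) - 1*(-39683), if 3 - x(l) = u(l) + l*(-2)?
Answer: 2428766/61 ≈ 39816.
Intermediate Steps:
u(X) = 2*X/(-5 + X) (u(X) = (2*X)/(-5 + X) = 2*X/(-5 + X))
x(l) = 3 + 2*l - 2*l/(-5 + l) (x(l) = 3 - (2*l/(-5 + l) + l*(-2)) = 3 - (2*l/(-5 + l) - 2*l) = 3 - (-2*l + 2*l/(-5 + l)) = 3 + (2*l - 2*l/(-5 + l)) = 3 + 2*l - 2*l/(-5 + l))
x(66) - 1*(-39683) = (-15 - 9*66 + 2*66²)/(-5 + 66) - 1*(-39683) = (-15 - 594 + 2*4356)/61 + 39683 = (-15 - 594 + 8712)/61 + 39683 = (1/61)*8103 + 39683 = 8103/61 + 39683 = 2428766/61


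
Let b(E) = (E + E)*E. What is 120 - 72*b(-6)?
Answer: -5064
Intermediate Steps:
b(E) = 2*E² (b(E) = (2*E)*E = 2*E²)
120 - 72*b(-6) = 120 - 144*(-6)² = 120 - 144*36 = 120 - 72*72 = 120 - 5184 = -5064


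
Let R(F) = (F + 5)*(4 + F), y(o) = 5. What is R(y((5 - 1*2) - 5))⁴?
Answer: 65610000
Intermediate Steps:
R(F) = (4 + F)*(5 + F) (R(F) = (5 + F)*(4 + F) = (4 + F)*(5 + F))
R(y((5 - 1*2) - 5))⁴ = (20 + 5² + 9*5)⁴ = (20 + 25 + 45)⁴ = 90⁴ = 65610000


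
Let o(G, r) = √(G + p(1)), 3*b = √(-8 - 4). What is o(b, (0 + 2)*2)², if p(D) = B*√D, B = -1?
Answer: -1 + 2*I*√3/3 ≈ -1.0 + 1.1547*I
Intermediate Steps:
b = 2*I*√3/3 (b = √(-8 - 4)/3 = √(-12)/3 = (2*I*√3)/3 = 2*I*√3/3 ≈ 1.1547*I)
p(D) = -√D
o(G, r) = √(-1 + G) (o(G, r) = √(G - √1) = √(G - 1*1) = √(G - 1) = √(-1 + G))
o(b, (0 + 2)*2)² = (√(-1 + 2*I*√3/3))² = -1 + 2*I*√3/3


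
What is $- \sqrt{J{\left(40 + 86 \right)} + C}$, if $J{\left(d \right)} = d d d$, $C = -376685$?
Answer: $- \sqrt{1623691} \approx -1274.2$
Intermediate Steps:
$J{\left(d \right)} = d^{3}$ ($J{\left(d \right)} = d^{2} d = d^{3}$)
$- \sqrt{J{\left(40 + 86 \right)} + C} = - \sqrt{\left(40 + 86\right)^{3} - 376685} = - \sqrt{126^{3} - 376685} = - \sqrt{2000376 - 376685} = - \sqrt{1623691}$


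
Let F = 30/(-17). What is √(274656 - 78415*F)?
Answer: 21*√270674/17 ≈ 642.68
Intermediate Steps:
F = -30/17 (F = 30*(-1/17) = -30/17 ≈ -1.7647)
√(274656 - 78415*F) = √(274656 - 78415*(-30/17)) = √(274656 + 2352450/17) = √(7021602/17) = 21*√270674/17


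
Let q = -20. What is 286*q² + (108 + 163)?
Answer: 114671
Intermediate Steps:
286*q² + (108 + 163) = 286*(-20)² + (108 + 163) = 286*400 + 271 = 114400 + 271 = 114671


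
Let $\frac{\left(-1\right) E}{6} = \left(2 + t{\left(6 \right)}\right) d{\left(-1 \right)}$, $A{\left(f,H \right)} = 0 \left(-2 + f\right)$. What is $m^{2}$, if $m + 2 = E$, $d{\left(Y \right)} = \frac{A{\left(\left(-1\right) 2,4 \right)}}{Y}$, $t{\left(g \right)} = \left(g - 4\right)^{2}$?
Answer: $4$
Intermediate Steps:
$t{\left(g \right)} = \left(-4 + g\right)^{2}$
$A{\left(f,H \right)} = 0$
$d{\left(Y \right)} = 0$ ($d{\left(Y \right)} = \frac{0}{Y} = 0$)
$E = 0$ ($E = - 6 \left(2 + \left(-4 + 6\right)^{2}\right) 0 = - 6 \left(2 + 2^{2}\right) 0 = - 6 \left(2 + 4\right) 0 = - 6 \cdot 6 \cdot 0 = \left(-6\right) 0 = 0$)
$m = -2$ ($m = -2 + 0 = -2$)
$m^{2} = \left(-2\right)^{2} = 4$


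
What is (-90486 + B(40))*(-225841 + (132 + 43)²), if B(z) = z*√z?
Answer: 17664314976 - 15617280*√10 ≈ 1.7615e+10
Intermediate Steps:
B(z) = z^(3/2)
(-90486 + B(40))*(-225841 + (132 + 43)²) = (-90486 + 40^(3/2))*(-225841 + (132 + 43)²) = (-90486 + 80*√10)*(-225841 + 175²) = (-90486 + 80*√10)*(-225841 + 30625) = (-90486 + 80*√10)*(-195216) = 17664314976 - 15617280*√10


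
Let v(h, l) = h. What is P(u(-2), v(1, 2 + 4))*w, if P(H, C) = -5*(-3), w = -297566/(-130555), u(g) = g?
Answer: 892698/26111 ≈ 34.189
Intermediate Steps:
w = 297566/130555 (w = -297566*(-1/130555) = 297566/130555 ≈ 2.2792)
P(H, C) = 15
P(u(-2), v(1, 2 + 4))*w = 15*(297566/130555) = 892698/26111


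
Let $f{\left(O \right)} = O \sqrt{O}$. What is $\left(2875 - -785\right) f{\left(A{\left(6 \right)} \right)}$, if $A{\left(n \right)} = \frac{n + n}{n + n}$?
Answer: $3660$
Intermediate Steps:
$A{\left(n \right)} = 1$ ($A{\left(n \right)} = \frac{2 n}{2 n} = 2 n \frac{1}{2 n} = 1$)
$f{\left(O \right)} = O^{\frac{3}{2}}$
$\left(2875 - -785\right) f{\left(A{\left(6 \right)} \right)} = \left(2875 - -785\right) 1^{\frac{3}{2}} = \left(2875 + 785\right) 1 = 3660 \cdot 1 = 3660$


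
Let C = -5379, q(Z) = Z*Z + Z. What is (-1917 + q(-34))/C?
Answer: 265/1793 ≈ 0.14780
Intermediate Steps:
q(Z) = Z + Z**2 (q(Z) = Z**2 + Z = Z + Z**2)
(-1917 + q(-34))/C = (-1917 - 34*(1 - 34))/(-5379) = (-1917 - 34*(-33))*(-1/5379) = (-1917 + 1122)*(-1/5379) = -795*(-1/5379) = 265/1793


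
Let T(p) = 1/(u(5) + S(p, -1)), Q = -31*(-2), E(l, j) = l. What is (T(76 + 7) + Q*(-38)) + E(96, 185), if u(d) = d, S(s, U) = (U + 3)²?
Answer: -20339/9 ≈ -2259.9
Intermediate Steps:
S(s, U) = (3 + U)²
Q = 62
T(p) = ⅑ (T(p) = 1/(5 + (3 - 1)²) = 1/(5 + 2²) = 1/(5 + 4) = 1/9 = ⅑)
(T(76 + 7) + Q*(-38)) + E(96, 185) = (⅑ + 62*(-38)) + 96 = (⅑ - 2356) + 96 = -21203/9 + 96 = -20339/9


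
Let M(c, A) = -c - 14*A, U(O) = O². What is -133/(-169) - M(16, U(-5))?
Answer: 61987/169 ≈ 366.79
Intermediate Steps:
-133/(-169) - M(16, U(-5)) = -133/(-169) - (-1*16 - 14*(-5)²) = -133*(-1/169) - (-16 - 14*25) = 133/169 - (-16 - 350) = 133/169 - 1*(-366) = 133/169 + 366 = 61987/169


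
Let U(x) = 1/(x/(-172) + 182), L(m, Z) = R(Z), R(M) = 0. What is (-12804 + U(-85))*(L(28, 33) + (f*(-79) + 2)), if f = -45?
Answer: -1429574605288/31389 ≈ -4.5544e+7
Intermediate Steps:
L(m, Z) = 0
U(x) = 1/(182 - x/172) (U(x) = 1/(x*(-1/172) + 182) = 1/(-x/172 + 182) = 1/(182 - x/172))
(-12804 + U(-85))*(L(28, 33) + (f*(-79) + 2)) = (-12804 - 172/(-31304 - 85))*(0 + (-45*(-79) + 2)) = (-12804 - 172/(-31389))*(0 + (3555 + 2)) = (-12804 - 172*(-1/31389))*(0 + 3557) = (-12804 + 172/31389)*3557 = -401904584/31389*3557 = -1429574605288/31389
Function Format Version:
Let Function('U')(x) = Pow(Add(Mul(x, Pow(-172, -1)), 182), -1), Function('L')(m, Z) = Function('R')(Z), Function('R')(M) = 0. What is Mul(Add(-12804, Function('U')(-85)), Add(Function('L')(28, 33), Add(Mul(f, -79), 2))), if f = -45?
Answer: Rational(-1429574605288, 31389) ≈ -4.5544e+7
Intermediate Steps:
Function('L')(m, Z) = 0
Function('U')(x) = Pow(Add(182, Mul(Rational(-1, 172), x)), -1) (Function('U')(x) = Pow(Add(Mul(x, Rational(-1, 172)), 182), -1) = Pow(Add(Mul(Rational(-1, 172), x), 182), -1) = Pow(Add(182, Mul(Rational(-1, 172), x)), -1))
Mul(Add(-12804, Function('U')(-85)), Add(Function('L')(28, 33), Add(Mul(f, -79), 2))) = Mul(Add(-12804, Mul(-172, Pow(Add(-31304, -85), -1))), Add(0, Add(Mul(-45, -79), 2))) = Mul(Add(-12804, Mul(-172, Pow(-31389, -1))), Add(0, Add(3555, 2))) = Mul(Add(-12804, Mul(-172, Rational(-1, 31389))), Add(0, 3557)) = Mul(Add(-12804, Rational(172, 31389)), 3557) = Mul(Rational(-401904584, 31389), 3557) = Rational(-1429574605288, 31389)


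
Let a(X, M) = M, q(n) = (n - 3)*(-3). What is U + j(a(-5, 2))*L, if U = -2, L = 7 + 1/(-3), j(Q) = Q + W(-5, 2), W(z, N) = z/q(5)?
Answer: 152/9 ≈ 16.889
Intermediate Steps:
q(n) = 9 - 3*n (q(n) = (-3 + n)*(-3) = 9 - 3*n)
W(z, N) = -z/6 (W(z, N) = z/(9 - 3*5) = z/(9 - 15) = z/(-6) = z*(-1/6) = -z/6)
j(Q) = 5/6 + Q (j(Q) = Q - 1/6*(-5) = Q + 5/6 = 5/6 + Q)
L = 20/3 (L = 7 - 1/3 = 20/3 ≈ 6.6667)
U + j(a(-5, 2))*L = -2 + (5/6 + 2)*(20/3) = -2 + (17/6)*(20/3) = -2 + 170/9 = 152/9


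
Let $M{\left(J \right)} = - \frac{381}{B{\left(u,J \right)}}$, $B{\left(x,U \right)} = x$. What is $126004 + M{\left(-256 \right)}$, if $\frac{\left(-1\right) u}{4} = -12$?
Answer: $\frac{2015937}{16} \approx 1.26 \cdot 10^{5}$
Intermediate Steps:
$u = 48$ ($u = \left(-4\right) \left(-12\right) = 48$)
$M{\left(J \right)} = - \frac{127}{16}$ ($M{\left(J \right)} = - \frac{381}{48} = \left(-381\right) \frac{1}{48} = - \frac{127}{16}$)
$126004 + M{\left(-256 \right)} = 126004 - \frac{127}{16} = \frac{2015937}{16}$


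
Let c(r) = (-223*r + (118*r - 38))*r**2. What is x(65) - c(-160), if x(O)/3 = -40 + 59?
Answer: -429107143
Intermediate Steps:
x(O) = 57 (x(O) = 3*(-40 + 59) = 3*19 = 57)
c(r) = r**2*(-38 - 105*r) (c(r) = (-223*r + (-38 + 118*r))*r**2 = (-38 - 105*r)*r**2 = r**2*(-38 - 105*r))
x(65) - c(-160) = 57 - (-160)**2*(-38 - 105*(-160)) = 57 - 25600*(-38 + 16800) = 57 - 25600*16762 = 57 - 1*429107200 = 57 - 429107200 = -429107143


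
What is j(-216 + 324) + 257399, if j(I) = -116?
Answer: 257283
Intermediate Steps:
j(-216 + 324) + 257399 = -116 + 257399 = 257283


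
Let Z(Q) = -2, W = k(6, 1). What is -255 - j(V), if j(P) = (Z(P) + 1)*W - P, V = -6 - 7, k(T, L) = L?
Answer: -267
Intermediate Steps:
W = 1
V = -13
j(P) = -1 - P (j(P) = (-2 + 1)*1 - P = -1*1 - P = -1 - P)
-255 - j(V) = -255 - (-1 - 1*(-13)) = -255 - (-1 + 13) = -255 - 1*12 = -255 - 12 = -267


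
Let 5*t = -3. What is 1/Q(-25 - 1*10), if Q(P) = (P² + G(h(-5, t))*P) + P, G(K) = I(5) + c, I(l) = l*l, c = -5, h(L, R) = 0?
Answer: 1/490 ≈ 0.0020408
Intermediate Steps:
t = -⅗ (t = (⅕)*(-3) = -⅗ ≈ -0.60000)
I(l) = l²
G(K) = 20 (G(K) = 5² - 5 = 25 - 5 = 20)
Q(P) = P² + 21*P (Q(P) = (P² + 20*P) + P = P² + 21*P)
1/Q(-25 - 1*10) = 1/((-25 - 1*10)*(21 + (-25 - 1*10))) = 1/((-25 - 10)*(21 + (-25 - 10))) = 1/(-35*(21 - 35)) = 1/(-35*(-14)) = 1/490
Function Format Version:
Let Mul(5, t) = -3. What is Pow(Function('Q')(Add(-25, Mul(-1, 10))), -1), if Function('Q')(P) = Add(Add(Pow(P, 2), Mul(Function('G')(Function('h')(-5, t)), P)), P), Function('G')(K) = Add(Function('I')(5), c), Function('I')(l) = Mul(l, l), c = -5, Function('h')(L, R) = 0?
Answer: Rational(1, 490) ≈ 0.0020408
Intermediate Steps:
t = Rational(-3, 5) (t = Mul(Rational(1, 5), -3) = Rational(-3, 5) ≈ -0.60000)
Function('I')(l) = Pow(l, 2)
Function('G')(K) = 20 (Function('G')(K) = Add(Pow(5, 2), -5) = Add(25, -5) = 20)
Function('Q')(P) = Add(Pow(P, 2), Mul(21, P)) (Function('Q')(P) = Add(Add(Pow(P, 2), Mul(20, P)), P) = Add(Pow(P, 2), Mul(21, P)))
Pow(Function('Q')(Add(-25, Mul(-1, 10))), -1) = Pow(Mul(Add(-25, Mul(-1, 10)), Add(21, Add(-25, Mul(-1, 10)))), -1) = Pow(Mul(Add(-25, -10), Add(21, Add(-25, -10))), -1) = Pow(Mul(-35, Add(21, -35)), -1) = Pow(Mul(-35, -14), -1) = Pow(490, -1) = Rational(1, 490)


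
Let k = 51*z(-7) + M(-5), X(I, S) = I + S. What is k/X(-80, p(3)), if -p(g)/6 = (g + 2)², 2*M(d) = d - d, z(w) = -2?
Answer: 51/115 ≈ 0.44348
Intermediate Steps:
M(d) = 0 (M(d) = (d - d)/2 = (½)*0 = 0)
p(g) = -6*(2 + g)² (p(g) = -6*(g + 2)² = -6*(2 + g)²)
k = -102 (k = 51*(-2) + 0 = -102 + 0 = -102)
k/X(-80, p(3)) = -102/(-80 - 6*(2 + 3)²) = -102/(-80 - 6*5²) = -102/(-80 - 6*25) = -102/(-80 - 150) = -102/(-230) = -102*(-1/230) = 51/115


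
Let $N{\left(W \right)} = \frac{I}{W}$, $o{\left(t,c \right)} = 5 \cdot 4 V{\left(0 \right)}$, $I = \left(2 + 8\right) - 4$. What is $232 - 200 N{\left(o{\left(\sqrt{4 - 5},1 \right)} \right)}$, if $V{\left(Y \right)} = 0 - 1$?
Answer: $292$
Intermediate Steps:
$V{\left(Y \right)} = -1$
$I = 6$ ($I = 10 - 4 = 6$)
$o{\left(t,c \right)} = -20$ ($o{\left(t,c \right)} = 5 \cdot 4 \left(-1\right) = 20 \left(-1\right) = -20$)
$N{\left(W \right)} = \frac{6}{W}$
$232 - 200 N{\left(o{\left(\sqrt{4 - 5},1 \right)} \right)} = 232 - 200 \frac{6}{-20} = 232 - 200 \cdot 6 \left(- \frac{1}{20}\right) = 232 - -60 = 232 + 60 = 292$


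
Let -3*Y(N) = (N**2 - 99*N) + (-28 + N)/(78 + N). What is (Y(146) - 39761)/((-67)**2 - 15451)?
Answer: 1569811/409248 ≈ 3.8358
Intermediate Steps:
Y(N) = 33*N - N**2/3 - (-28 + N)/(3*(78 + N)) (Y(N) = -((N**2 - 99*N) + (-28 + N)/(78 + N))/3 = -(N**2 - 99*N + (-28 + N)/(78 + N))/3 = 33*N - N**2/3 - (-28 + N)/(3*(78 + N)))
(Y(146) - 39761)/((-67)**2 - 15451) = ((28 - 1*146**3 + 21*146**2 + 7721*146)/(3*(78 + 146)) - 39761)/((-67)**2 - 15451) = ((1/3)*(28 - 1*3112136 + 21*21316 + 1127266)/224 - 39761)/(4489 - 15451) = ((1/3)*(1/224)*(28 - 3112136 + 447636 + 1127266) - 39761)/(-10962) = ((1/3)*(1/224)*(-1537206) - 39761)*(-1/10962) = (-256201/112 - 39761)*(-1/10962) = -4709433/112*(-1/10962) = 1569811/409248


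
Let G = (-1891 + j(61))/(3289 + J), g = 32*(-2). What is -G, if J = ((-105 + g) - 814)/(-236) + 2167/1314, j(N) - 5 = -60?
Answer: 301731192/510867565 ≈ 0.59062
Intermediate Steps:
j(N) = -55 (j(N) = 5 - 60 = -55)
g = -64
J = 901537/155052 (J = ((-105 - 64) - 814)/(-236) + 2167/1314 = (-169 - 814)*(-1/236) + 2167*(1/1314) = -983*(-1/236) + 2167/1314 = 983/236 + 2167/1314 = 901537/155052 ≈ 5.8144)
G = -301731192/510867565 (G = (-1891 - 55)/(3289 + 901537/155052) = -1946/510867565/155052 = -1946*155052/510867565 = -301731192/510867565 ≈ -0.59062)
-G = -1*(-301731192/510867565) = 301731192/510867565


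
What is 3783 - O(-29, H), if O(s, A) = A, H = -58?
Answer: 3841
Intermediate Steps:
3783 - O(-29, H) = 3783 - 1*(-58) = 3783 + 58 = 3841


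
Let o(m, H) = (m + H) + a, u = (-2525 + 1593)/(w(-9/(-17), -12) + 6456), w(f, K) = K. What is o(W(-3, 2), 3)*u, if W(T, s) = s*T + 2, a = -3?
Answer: 932/1611 ≈ 0.57852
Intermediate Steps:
u = -233/1611 (u = (-2525 + 1593)/(-12 + 6456) = -932/6444 = -932*1/6444 = -233/1611 ≈ -0.14463)
W(T, s) = 2 + T*s (W(T, s) = T*s + 2 = 2 + T*s)
o(m, H) = -3 + H + m (o(m, H) = (m + H) - 3 = (H + m) - 3 = -3 + H + m)
o(W(-3, 2), 3)*u = (-3 + 3 + (2 - 3*2))*(-233/1611) = (-3 + 3 + (2 - 6))*(-233/1611) = (-3 + 3 - 4)*(-233/1611) = -4*(-233/1611) = 932/1611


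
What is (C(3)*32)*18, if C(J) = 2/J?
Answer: 384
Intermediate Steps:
(C(3)*32)*18 = ((2/3)*32)*18 = ((2*(⅓))*32)*18 = ((⅔)*32)*18 = (64/3)*18 = 384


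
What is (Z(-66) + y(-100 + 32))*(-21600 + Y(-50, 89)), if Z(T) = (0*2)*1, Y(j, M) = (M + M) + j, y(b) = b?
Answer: 1460096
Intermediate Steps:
Y(j, M) = j + 2*M (Y(j, M) = 2*M + j = j + 2*M)
Z(T) = 0 (Z(T) = 0*1 = 0)
(Z(-66) + y(-100 + 32))*(-21600 + Y(-50, 89)) = (0 + (-100 + 32))*(-21600 + (-50 + 2*89)) = (0 - 68)*(-21600 + (-50 + 178)) = -68*(-21600 + 128) = -68*(-21472) = 1460096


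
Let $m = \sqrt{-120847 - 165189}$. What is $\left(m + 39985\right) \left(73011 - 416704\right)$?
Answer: $-13742564605 - 687386 i \sqrt{71509} \approx -1.3743 \cdot 10^{10} - 1.8381 \cdot 10^{8} i$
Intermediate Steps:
$m = 2 i \sqrt{71509}$ ($m = \sqrt{-286036} = 2 i \sqrt{71509} \approx 534.82 i$)
$\left(m + 39985\right) \left(73011 - 416704\right) = \left(2 i \sqrt{71509} + 39985\right) \left(73011 - 416704\right) = \left(39985 + 2 i \sqrt{71509}\right) \left(-343693\right) = -13742564605 - 687386 i \sqrt{71509}$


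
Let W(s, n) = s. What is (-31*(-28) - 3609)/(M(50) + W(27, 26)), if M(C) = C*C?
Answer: -2741/2527 ≈ -1.0847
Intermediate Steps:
M(C) = C**2
(-31*(-28) - 3609)/(M(50) + W(27, 26)) = (-31*(-28) - 3609)/(50**2 + 27) = (868 - 3609)/(2500 + 27) = -2741/2527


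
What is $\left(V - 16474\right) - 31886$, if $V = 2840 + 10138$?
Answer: $-35382$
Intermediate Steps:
$V = 12978$
$\left(V - 16474\right) - 31886 = \left(12978 - 16474\right) - 31886 = -3496 - 31886 = -35382$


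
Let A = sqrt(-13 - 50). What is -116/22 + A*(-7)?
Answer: -58/11 - 21*I*sqrt(7) ≈ -5.2727 - 55.561*I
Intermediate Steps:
A = 3*I*sqrt(7) (A = sqrt(-63) = 3*I*sqrt(7) ≈ 7.9373*I)
-116/22 + A*(-7) = -116/22 + (3*I*sqrt(7))*(-7) = -116*1/22 - 21*I*sqrt(7) = -58/11 - 21*I*sqrt(7)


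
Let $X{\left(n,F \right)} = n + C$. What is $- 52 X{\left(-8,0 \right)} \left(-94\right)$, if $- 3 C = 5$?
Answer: $- \frac{141752}{3} \approx -47251.0$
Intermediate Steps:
$C = - \frac{5}{3}$ ($C = \left(- \frac{1}{3}\right) 5 = - \frac{5}{3} \approx -1.6667$)
$X{\left(n,F \right)} = - \frac{5}{3} + n$ ($X{\left(n,F \right)} = n - \frac{5}{3} = - \frac{5}{3} + n$)
$- 52 X{\left(-8,0 \right)} \left(-94\right) = - 52 \left(- \frac{5}{3} - 8\right) \left(-94\right) = \left(-52\right) \left(- \frac{29}{3}\right) \left(-94\right) = \frac{1508}{3} \left(-94\right) = - \frac{141752}{3}$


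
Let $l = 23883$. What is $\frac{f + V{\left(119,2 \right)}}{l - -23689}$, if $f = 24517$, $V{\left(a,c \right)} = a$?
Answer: $\frac{6159}{11893} \approx 0.51787$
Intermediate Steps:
$\frac{f + V{\left(119,2 \right)}}{l - -23689} = \frac{24517 + 119}{23883 - -23689} = \frac{24636}{23883 + \left(-717 + 24406\right)} = \frac{24636}{23883 + 23689} = \frac{24636}{47572} = 24636 \cdot \frac{1}{47572} = \frac{6159}{11893}$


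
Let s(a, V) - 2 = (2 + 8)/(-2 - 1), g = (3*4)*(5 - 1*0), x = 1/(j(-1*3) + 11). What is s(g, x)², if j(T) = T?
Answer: 16/9 ≈ 1.7778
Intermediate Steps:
x = ⅛ (x = 1/(-1*3 + 11) = 1/(-3 + 11) = 1/8 = ⅛ ≈ 0.12500)
g = 60 (g = 12*(5 + 0) = 12*5 = 60)
s(a, V) = -4/3 (s(a, V) = 2 + (2 + 8)/(-2 - 1) = 2 + 10/(-3) = 2 + 10*(-⅓) = 2 - 10/3 = -4/3)
s(g, x)² = (-4/3)² = 16/9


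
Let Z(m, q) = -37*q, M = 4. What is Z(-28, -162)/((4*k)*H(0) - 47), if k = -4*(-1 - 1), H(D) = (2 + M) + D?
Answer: 5994/145 ≈ 41.338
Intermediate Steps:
H(D) = 6 + D (H(D) = (2 + 4) + D = 6 + D)
k = 8 (k = -4*(-2) = 8)
Z(-28, -162)/((4*k)*H(0) - 47) = (-37*(-162))/((4*8)*(6 + 0) - 47) = 5994/(32*6 - 47) = 5994/(192 - 47) = 5994/145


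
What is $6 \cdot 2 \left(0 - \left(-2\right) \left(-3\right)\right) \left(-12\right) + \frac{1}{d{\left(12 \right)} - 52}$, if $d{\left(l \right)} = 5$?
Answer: $\frac{40607}{47} \approx 863.98$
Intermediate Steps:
$6 \cdot 2 \left(0 - \left(-2\right) \left(-3\right)\right) \left(-12\right) + \frac{1}{d{\left(12 \right)} - 52} = 6 \cdot 2 \left(0 - \left(-2\right) \left(-3\right)\right) \left(-12\right) + \frac{1}{5 - 52} = 12 \left(0 - 6\right) \left(-12\right) + \frac{1}{-47} = 12 \left(0 - 6\right) \left(-12\right) - \frac{1}{47} = 12 \left(-6\right) \left(-12\right) - \frac{1}{47} = \left(-72\right) \left(-12\right) - \frac{1}{47} = 864 - \frac{1}{47} = \frac{40607}{47}$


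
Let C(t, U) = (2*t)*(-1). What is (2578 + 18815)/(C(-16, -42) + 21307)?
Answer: 2377/2371 ≈ 1.0025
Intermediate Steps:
C(t, U) = -2*t
(2578 + 18815)/(C(-16, -42) + 21307) = (2578 + 18815)/(-2*(-16) + 21307) = 21393/(32 + 21307) = 21393/21339 = 21393*(1/21339) = 2377/2371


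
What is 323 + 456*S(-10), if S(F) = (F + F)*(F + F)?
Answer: 182723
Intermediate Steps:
S(F) = 4*F² (S(F) = (2*F)*(2*F) = 4*F²)
323 + 456*S(-10) = 323 + 456*(4*(-10)²) = 323 + 456*(4*100) = 323 + 456*400 = 323 + 182400 = 182723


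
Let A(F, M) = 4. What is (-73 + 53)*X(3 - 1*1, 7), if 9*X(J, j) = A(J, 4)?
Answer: -80/9 ≈ -8.8889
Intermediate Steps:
X(J, j) = 4/9 (X(J, j) = (1/9)*4 = 4/9)
(-73 + 53)*X(3 - 1*1, 7) = (-73 + 53)*(4/9) = -20*4/9 = -80/9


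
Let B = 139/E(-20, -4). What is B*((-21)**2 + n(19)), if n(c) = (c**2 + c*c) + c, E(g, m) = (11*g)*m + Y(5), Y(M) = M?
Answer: 54766/295 ≈ 185.65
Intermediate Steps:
E(g, m) = 5 + 11*g*m (E(g, m) = (11*g)*m + 5 = 11*g*m + 5 = 5 + 11*g*m)
n(c) = c + 2*c**2 (n(c) = (c**2 + c**2) + c = 2*c**2 + c = c + 2*c**2)
B = 139/885 (B = 139/(5 + 11*(-20)*(-4)) = 139/(5 + 880) = 139/885 ≈ 0.15706)
B*((-21)**2 + n(19)) = 139*((-21)**2 + 19*(1 + 2*19))/885 = 139*(441 + 19*(1 + 38))/885 = 139*(441 + 19*39)/885 = 139*(441 + 741)/885 = (139/885)*1182 = 54766/295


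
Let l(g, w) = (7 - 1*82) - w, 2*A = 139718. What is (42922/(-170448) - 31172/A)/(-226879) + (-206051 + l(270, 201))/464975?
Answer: -278696574193051775303/628070189973724793400 ≈ -0.44373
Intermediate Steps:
A = 69859 (A = (½)*139718 = 69859)
l(g, w) = -75 - w (l(g, w) = (7 - 82) - w = -75 - w)
(42922/(-170448) - 31172/A)/(-226879) + (-206051 + l(270, 201))/464975 = (42922/(-170448) - 31172/69859)/(-226879) + (-206051 + (-75 - 1*201))/464975 = (42922*(-1/170448) - 31172*1/69859)*(-1/226879) + (-206051 + (-75 - 201))*(1/464975) = (-21461/85224 - 31172/69859)*(-1/226879) + (-206051 - 276)*(1/464975) = -4155846527/5953663416*(-1/226879) - 206327*1/464975 = 4155846527/1350761202158664 - 206327/464975 = -278696574193051775303/628070189973724793400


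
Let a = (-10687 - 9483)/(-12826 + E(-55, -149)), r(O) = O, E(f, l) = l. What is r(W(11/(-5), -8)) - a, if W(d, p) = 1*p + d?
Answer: -30503/2595 ≈ -11.755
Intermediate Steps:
W(d, p) = d + p (W(d, p) = p + d = d + p)
a = 4034/2595 (a = (-10687 - 9483)/(-12826 - 149) = -20170/(-12975) = -20170*(-1/12975) = 4034/2595 ≈ 1.5545)
r(W(11/(-5), -8)) - a = (11/(-5) - 8) - 1*4034/2595 = (11*(-⅕) - 8) - 4034/2595 = (-11/5 - 8) - 4034/2595 = -51/5 - 4034/2595 = -30503/2595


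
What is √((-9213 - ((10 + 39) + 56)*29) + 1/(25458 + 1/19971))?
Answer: 3*I*√352066980477758382421/508421719 ≈ 110.72*I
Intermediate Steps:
√((-9213 - ((10 + 39) + 56)*29) + 1/(25458 + 1/19971)) = √((-9213 - (49 + 56)*29) + 1/(25458 + 1/19971)) = √((-9213 - 105*29) + 1/(508421719/19971)) = √((-9213 - 1*3045) + 19971/508421719) = √((-9213 - 3045) + 19971/508421719) = √(-12258 + 19971/508421719) = √(-6232233411531/508421719) = 3*I*√352066980477758382421/508421719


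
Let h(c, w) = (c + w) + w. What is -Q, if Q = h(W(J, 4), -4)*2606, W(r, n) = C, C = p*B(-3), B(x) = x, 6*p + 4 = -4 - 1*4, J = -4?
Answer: 5212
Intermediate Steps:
p = -2 (p = -⅔ + (-4 - 1*4)/6 = -⅔ + (-4 - 4)/6 = -⅔ + (⅙)*(-8) = -⅔ - 4/3 = -2)
C = 6 (C = -2*(-3) = 6)
W(r, n) = 6
h(c, w) = c + 2*w
Q = -5212 (Q = (6 + 2*(-4))*2606 = (6 - 8)*2606 = -2*2606 = -5212)
-Q = -1*(-5212) = 5212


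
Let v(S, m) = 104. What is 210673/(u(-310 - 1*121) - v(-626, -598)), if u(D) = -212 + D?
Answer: -210673/747 ≈ -282.03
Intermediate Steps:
210673/(u(-310 - 1*121) - v(-626, -598)) = 210673/((-212 + (-310 - 1*121)) - 1*104) = 210673/((-212 + (-310 - 121)) - 104) = 210673/((-212 - 431) - 104) = 210673/(-643 - 104) = 210673/(-747) = 210673*(-1/747) = -210673/747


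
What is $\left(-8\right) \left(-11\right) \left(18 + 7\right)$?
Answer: $2200$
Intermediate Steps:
$\left(-8\right) \left(-11\right) \left(18 + 7\right) = 88 \cdot 25 = 2200$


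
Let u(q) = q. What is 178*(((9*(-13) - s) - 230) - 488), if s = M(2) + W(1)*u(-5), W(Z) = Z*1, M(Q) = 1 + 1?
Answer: -148096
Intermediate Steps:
M(Q) = 2
W(Z) = Z
s = -3 (s = 2 + 1*(-5) = 2 - 5 = -3)
178*(((9*(-13) - s) - 230) - 488) = 178*(((9*(-13) - 1*(-3)) - 230) - 488) = 178*(((-117 + 3) - 230) - 488) = 178*((-114 - 230) - 488) = 178*(-344 - 488) = 178*(-832) = -148096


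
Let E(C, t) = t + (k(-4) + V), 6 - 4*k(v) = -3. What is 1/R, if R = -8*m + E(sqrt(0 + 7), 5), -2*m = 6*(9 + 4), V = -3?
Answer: 4/1265 ≈ 0.0031621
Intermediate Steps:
k(v) = 9/4 (k(v) = 3/2 - 1/4*(-3) = 3/2 + 3/4 = 9/4)
E(C, t) = -3/4 + t (E(C, t) = t + (9/4 - 3) = t - 3/4 = -3/4 + t)
m = -39 (m = -3*(9 + 4) = -3*13 = -1/2*78 = -39)
R = 1265/4 (R = -8*(-39) + (-3/4 + 5) = 312 + 17/4 = 1265/4 ≈ 316.25)
1/R = 1/(1265/4) = 4/1265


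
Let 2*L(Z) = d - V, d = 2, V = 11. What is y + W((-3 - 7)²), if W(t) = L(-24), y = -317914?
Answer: -635837/2 ≈ -3.1792e+5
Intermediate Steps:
L(Z) = -9/2 (L(Z) = (2 - 1*11)/2 = (2 - 11)/2 = (½)*(-9) = -9/2)
W(t) = -9/2
y + W((-3 - 7)²) = -317914 - 9/2 = -635837/2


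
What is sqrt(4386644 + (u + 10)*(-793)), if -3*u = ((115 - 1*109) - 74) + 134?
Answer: 8*sqrt(68690) ≈ 2096.7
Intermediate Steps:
u = -22 (u = -(((115 - 1*109) - 74) + 134)/3 = -(((115 - 109) - 74) + 134)/3 = -((6 - 74) + 134)/3 = -(-68 + 134)/3 = -1/3*66 = -22)
sqrt(4386644 + (u + 10)*(-793)) = sqrt(4386644 + (-22 + 10)*(-793)) = sqrt(4386644 - 12*(-793)) = sqrt(4386644 + 9516) = sqrt(4396160) = 8*sqrt(68690)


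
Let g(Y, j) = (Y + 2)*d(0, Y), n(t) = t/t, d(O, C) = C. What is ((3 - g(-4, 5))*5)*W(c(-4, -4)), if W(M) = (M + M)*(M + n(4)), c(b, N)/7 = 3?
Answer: -23100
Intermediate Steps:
c(b, N) = 21 (c(b, N) = 7*3 = 21)
n(t) = 1
g(Y, j) = Y*(2 + Y) (g(Y, j) = (Y + 2)*Y = (2 + Y)*Y = Y*(2 + Y))
W(M) = 2*M*(1 + M) (W(M) = (M + M)*(M + 1) = (2*M)*(1 + M) = 2*M*(1 + M))
((3 - g(-4, 5))*5)*W(c(-4, -4)) = ((3 - (-4)*(2 - 4))*5)*(2*21*(1 + 21)) = ((3 - (-4)*(-2))*5)*(2*21*22) = ((3 - 1*8)*5)*924 = ((3 - 8)*5)*924 = -5*5*924 = -25*924 = -23100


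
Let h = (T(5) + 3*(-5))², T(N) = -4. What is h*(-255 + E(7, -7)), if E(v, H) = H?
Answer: -94582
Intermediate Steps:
h = 361 (h = (-4 + 3*(-5))² = (-4 - 15)² = (-19)² = 361)
h*(-255 + E(7, -7)) = 361*(-255 - 7) = 361*(-262) = -94582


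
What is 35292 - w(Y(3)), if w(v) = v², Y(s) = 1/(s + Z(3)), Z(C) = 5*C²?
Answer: 81312767/2304 ≈ 35292.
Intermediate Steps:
Y(s) = 1/(45 + s) (Y(s) = 1/(s + 5*3²) = 1/(s + 5*9) = 1/(s + 45) = 1/(45 + s))
35292 - w(Y(3)) = 35292 - (1/(45 + 3))² = 35292 - (1/48)² = 35292 - 1*1/2304 = 35292 - 1/2304 = 81312767/2304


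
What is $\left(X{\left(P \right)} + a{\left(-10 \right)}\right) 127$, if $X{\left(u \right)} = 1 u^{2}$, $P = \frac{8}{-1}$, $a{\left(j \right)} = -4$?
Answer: $7620$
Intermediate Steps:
$P = -8$ ($P = 8 \left(-1\right) = -8$)
$X{\left(u \right)} = u^{2}$
$\left(X{\left(P \right)} + a{\left(-10 \right)}\right) 127 = \left(\left(-8\right)^{2} - 4\right) 127 = \left(64 - 4\right) 127 = 60 \cdot 127 = 7620$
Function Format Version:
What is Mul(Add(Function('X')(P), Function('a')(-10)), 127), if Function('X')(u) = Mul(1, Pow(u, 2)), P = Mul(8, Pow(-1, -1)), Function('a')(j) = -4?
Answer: 7620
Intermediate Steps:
P = -8 (P = Mul(8, -1) = -8)
Function('X')(u) = Pow(u, 2)
Mul(Add(Function('X')(P), Function('a')(-10)), 127) = Mul(Add(Pow(-8, 2), -4), 127) = Mul(Add(64, -4), 127) = Mul(60, 127) = 7620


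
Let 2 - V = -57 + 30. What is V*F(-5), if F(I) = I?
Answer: -145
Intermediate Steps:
V = 29 (V = 2 - (-57 + 30) = 2 - 1*(-27) = 2 + 27 = 29)
V*F(-5) = 29*(-5) = -145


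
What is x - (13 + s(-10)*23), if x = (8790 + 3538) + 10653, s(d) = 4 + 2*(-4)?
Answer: 23060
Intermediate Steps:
s(d) = -4 (s(d) = 4 - 8 = -4)
x = 22981 (x = 12328 + 10653 = 22981)
x - (13 + s(-10)*23) = 22981 - (13 - 4*23) = 22981 - (13 - 92) = 22981 - 1*(-79) = 22981 + 79 = 23060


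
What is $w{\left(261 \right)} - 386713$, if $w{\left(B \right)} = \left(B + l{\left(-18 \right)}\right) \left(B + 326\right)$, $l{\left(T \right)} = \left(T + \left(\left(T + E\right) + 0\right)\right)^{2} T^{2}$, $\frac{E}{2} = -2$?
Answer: $304067294$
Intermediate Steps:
$E = -4$ ($E = 2 \left(-2\right) = -4$)
$l{\left(T \right)} = T^{2} \left(-4 + 2 T\right)^{2}$ ($l{\left(T \right)} = \left(T + \left(\left(T - 4\right) + 0\right)\right)^{2} T^{2} = \left(T + \left(\left(-4 + T\right) + 0\right)\right)^{2} T^{2} = \left(T + \left(-4 + T\right)\right)^{2} T^{2} = \left(-4 + 2 T\right)^{2} T^{2} = T^{2} \left(-4 + 2 T\right)^{2}$)
$w{\left(B \right)} = \left(326 + B\right) \left(518400 + B\right)$ ($w{\left(B \right)} = \left(B + 4 \left(-18\right)^{2} \left(-2 - 18\right)^{2}\right) \left(B + 326\right) = \left(B + 4 \cdot 324 \left(-20\right)^{2}\right) \left(326 + B\right) = \left(B + 4 \cdot 324 \cdot 400\right) \left(326 + B\right) = \left(B + 518400\right) \left(326 + B\right) = \left(518400 + B\right) \left(326 + B\right) = \left(326 + B\right) \left(518400 + B\right)$)
$w{\left(261 \right)} - 386713 = \left(168998400 + 261^{2} + 518726 \cdot 261\right) - 386713 = \left(168998400 + 68121 + 135387486\right) - 386713 = 304454007 - 386713 = 304067294$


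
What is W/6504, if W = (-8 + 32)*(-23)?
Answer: -23/271 ≈ -0.084871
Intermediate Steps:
W = -552 (W = 24*(-23) = -552)
W/6504 = -552/6504 = -552*1/6504 = -23/271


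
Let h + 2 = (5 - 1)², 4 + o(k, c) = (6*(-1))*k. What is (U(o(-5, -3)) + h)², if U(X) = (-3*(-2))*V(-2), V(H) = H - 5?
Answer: 784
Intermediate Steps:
V(H) = -5 + H
o(k, c) = -4 - 6*k (o(k, c) = -4 + (6*(-1))*k = -4 - 6*k)
U(X) = -42 (U(X) = (-3*(-2))*(-5 - 2) = 6*(-7) = -42)
h = 14 (h = -2 + (5 - 1)² = -2 + 4² = -2 + 16 = 14)
(U(o(-5, -3)) + h)² = (-42 + 14)² = (-28)² = 784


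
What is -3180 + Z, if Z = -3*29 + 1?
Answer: -3266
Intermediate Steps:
Z = -86 (Z = -87 + 1 = -86)
-3180 + Z = -3180 - 86 = -3266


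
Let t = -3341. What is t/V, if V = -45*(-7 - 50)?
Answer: -3341/2565 ≈ -1.3025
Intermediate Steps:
V = 2565 (V = -45*(-57) = 2565)
t/V = -3341/2565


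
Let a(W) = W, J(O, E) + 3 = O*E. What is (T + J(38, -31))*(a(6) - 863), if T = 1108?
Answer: 62561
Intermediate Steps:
J(O, E) = -3 + E*O (J(O, E) = -3 + O*E = -3 + E*O)
(T + J(38, -31))*(a(6) - 863) = (1108 + (-3 - 31*38))*(6 - 863) = (1108 + (-3 - 1178))*(-857) = (1108 - 1181)*(-857) = -73*(-857) = 62561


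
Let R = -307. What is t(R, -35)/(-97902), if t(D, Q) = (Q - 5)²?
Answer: -800/48951 ≈ -0.016343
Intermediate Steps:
t(D, Q) = (-5 + Q)²
t(R, -35)/(-97902) = (-5 - 35)²/(-97902) = (-40)²*(-1/97902) = 1600*(-1/97902) = -800/48951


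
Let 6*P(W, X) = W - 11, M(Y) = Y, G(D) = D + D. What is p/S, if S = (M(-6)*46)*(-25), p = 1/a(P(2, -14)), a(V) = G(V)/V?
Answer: 1/13800 ≈ 7.2464e-5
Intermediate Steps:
G(D) = 2*D
P(W, X) = -11/6 + W/6 (P(W, X) = (W - 11)/6 = (-11 + W)/6 = -11/6 + W/6)
a(V) = 2 (a(V) = (2*V)/V = 2)
p = ½ (p = 1/2 = ½ ≈ 0.50000)
S = 6900 (S = -6*46*(-25) = -276*(-25) = 6900)
p/S = (½)/6900 = (½)*(1/6900) = 1/13800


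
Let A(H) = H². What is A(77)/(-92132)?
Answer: -5929/92132 ≈ -0.064353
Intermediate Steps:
A(77)/(-92132) = 77²/(-92132) = 5929*(-1/92132) = -5929/92132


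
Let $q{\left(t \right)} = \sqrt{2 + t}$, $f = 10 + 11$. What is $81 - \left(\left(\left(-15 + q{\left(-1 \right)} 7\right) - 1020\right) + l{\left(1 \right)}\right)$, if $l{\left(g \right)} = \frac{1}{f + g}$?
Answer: $\frac{24397}{22} \approx 1109.0$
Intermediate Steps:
$f = 21$
$l{\left(g \right)} = \frac{1}{21 + g}$
$81 - \left(\left(\left(-15 + q{\left(-1 \right)} 7\right) - 1020\right) + l{\left(1 \right)}\right) = 81 - \left(\left(\left(-15 + \sqrt{2 - 1} \cdot 7\right) - 1020\right) + \frac{1}{21 + 1}\right) = 81 - \left(\left(\left(-15 + \sqrt{1} \cdot 7\right) - 1020\right) + \frac{1}{22}\right) = 81 - \left(\left(\left(-15 + 1 \cdot 7\right) - 1020\right) + \frac{1}{22}\right) = 81 - \left(\left(\left(-15 + 7\right) - 1020\right) + \frac{1}{22}\right) = 81 - \left(\left(-8 - 1020\right) + \frac{1}{22}\right) = 81 - \left(-1028 + \frac{1}{22}\right) = 81 - - \frac{22615}{22} = 81 + \frac{22615}{22} = \frac{24397}{22}$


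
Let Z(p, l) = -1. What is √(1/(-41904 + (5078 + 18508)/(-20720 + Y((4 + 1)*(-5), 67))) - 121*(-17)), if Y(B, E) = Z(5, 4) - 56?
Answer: √1559317160952222555714/870662994 ≈ 45.354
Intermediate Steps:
Y(B, E) = -57 (Y(B, E) = -1 - 56 = -57)
√(1/(-41904 + (5078 + 18508)/(-20720 + Y((4 + 1)*(-5), 67))) - 121*(-17)) = √(1/(-41904 + (5078 + 18508)/(-20720 - 57)) - 121*(-17)) = √(1/(-41904 + 23586/(-20777)) + 2057) = √(1/(-41904 + 23586*(-1/20777)) + 2057) = √(1/(-41904 - 23586/20777) + 2057) = √(1/(-870662994/20777) + 2057) = √(-20777/870662994 + 2057) = √(1790953757881/870662994) = √1559317160952222555714/870662994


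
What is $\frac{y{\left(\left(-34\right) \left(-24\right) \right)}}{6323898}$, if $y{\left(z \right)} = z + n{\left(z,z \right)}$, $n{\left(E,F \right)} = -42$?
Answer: $\frac{129}{1053983} \approx 0.00012239$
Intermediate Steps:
$y{\left(z \right)} = -42 + z$ ($y{\left(z \right)} = z - 42 = -42 + z$)
$\frac{y{\left(\left(-34\right) \left(-24\right) \right)}}{6323898} = \frac{-42 - -816}{6323898} = \left(-42 + 816\right) \frac{1}{6323898} = 774 \cdot \frac{1}{6323898} = \frac{129}{1053983}$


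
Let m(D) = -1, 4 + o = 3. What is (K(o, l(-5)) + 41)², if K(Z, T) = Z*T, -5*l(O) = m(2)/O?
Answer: 1052676/625 ≈ 1684.3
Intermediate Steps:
o = -1 (o = -4 + 3 = -1)
l(O) = 1/(5*O) (l(O) = -(-1)/(5*O) = 1/(5*O))
K(Z, T) = T*Z
(K(o, l(-5)) + 41)² = (((⅕)/(-5))*(-1) + 41)² = (((⅕)*(-⅕))*(-1) + 41)² = (-1/25*(-1) + 41)² = (1/25 + 41)² = (1026/25)² = 1052676/625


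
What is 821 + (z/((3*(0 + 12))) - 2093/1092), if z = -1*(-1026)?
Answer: 10171/12 ≈ 847.58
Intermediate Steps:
z = 1026
821 + (z/((3*(0 + 12))) - 2093/1092) = 821 + (1026/((3*(0 + 12))) - 2093/1092) = 821 + (1026/((3*12)) - 2093*1/1092) = 821 + (1026/36 - 23/12) = 821 + (1026*(1/36) - 23/12) = 821 + (57/2 - 23/12) = 821 + 319/12 = 10171/12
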